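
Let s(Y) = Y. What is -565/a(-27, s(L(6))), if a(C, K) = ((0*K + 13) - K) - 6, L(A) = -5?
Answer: -565/12 ≈ -47.083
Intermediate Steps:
a(C, K) = 7 - K (a(C, K) = ((0 + 13) - K) - 6 = (13 - K) - 6 = 7 - K)
-565/a(-27, s(L(6))) = -565/(7 - 1*(-5)) = -565/(7 + 5) = -565/12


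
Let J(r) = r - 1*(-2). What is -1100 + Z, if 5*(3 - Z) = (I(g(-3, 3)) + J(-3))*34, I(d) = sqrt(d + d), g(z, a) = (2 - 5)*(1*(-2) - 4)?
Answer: -1131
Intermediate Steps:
g(z, a) = 18 (g(z, a) = -3*(-2 - 4) = -3*(-6) = 18)
I(d) = sqrt(2)*sqrt(d) (I(d) = sqrt(2*d) = sqrt(2)*sqrt(d))
J(r) = 2 + r (J(r) = r + 2 = 2 + r)
Z = -31 (Z = 3 - (sqrt(2)*sqrt(18) + (2 - 3))*34/5 = 3 - (sqrt(2)*(3*sqrt(2)) - 1)*34/5 = 3 - (6 - 1)*34/5 = 3 - 34 = -31)
-1100 + Z = -1100 - 31 = -1131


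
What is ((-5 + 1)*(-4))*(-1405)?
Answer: -22480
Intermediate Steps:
((-5 + 1)*(-4))*(-1405) = -4*(-4)*(-1405) = 16*(-1405) = -22480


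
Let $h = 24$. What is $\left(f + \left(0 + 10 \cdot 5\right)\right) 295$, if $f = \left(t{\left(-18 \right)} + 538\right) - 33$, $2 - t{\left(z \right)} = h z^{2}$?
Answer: $-2129605$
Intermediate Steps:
$t{\left(z \right)} = 2 - 24 z^{2}$
$f = -7269$ ($f = \left(\left(2 - 24 \left(-18\right)^{2}\right) + 538\right) - 33 = \left(\left(2 - 7776\right) + 538\right) - 33 = \left(-7774 + 538\right) - 33 = -7236 - 33 = -7269$)
$\left(f + \left(0 + 10 \cdot 5\right)\right) 295 = \left(-7269 + \left(0 + 10 \cdot 5\right)\right) 295 = \left(-7269 + \left(0 + 50\right)\right) 295 = \left(-7269 + 50\right) 295 = \left(-7219\right) 295 = -2129605$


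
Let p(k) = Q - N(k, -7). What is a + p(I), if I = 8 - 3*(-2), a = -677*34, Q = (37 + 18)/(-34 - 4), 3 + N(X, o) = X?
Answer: -875157/38 ≈ -23030.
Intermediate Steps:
N(X, o) = -3 + X
Q = -55/38 (Q = 55/(-38) = 55*(-1/38) = -55/38 ≈ -1.4474)
a = -23018
I = 14 (I = 8 + 6 = 14)
p(k) = 59/38 - k (p(k) = -55/38 - (-3 + k) = -55/38 + (3 - k) = 59/38 - k)
a + p(I) = -23018 + (59/38 - 1*14) = -23018 + (59/38 - 14) = -23018 - 473/38 = -875157/38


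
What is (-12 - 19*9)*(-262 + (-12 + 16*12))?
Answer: 15006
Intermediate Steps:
(-12 - 19*9)*(-262 + (-12 + 16*12)) = (-12 - 171)*(-262 + (-12 + 192)) = -183*(-262 + 180) = -183*(-82) = 15006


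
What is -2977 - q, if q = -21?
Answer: -2956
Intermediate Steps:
-2977 - q = -2977 - 1*(-21) = -2977 + 21 = -2956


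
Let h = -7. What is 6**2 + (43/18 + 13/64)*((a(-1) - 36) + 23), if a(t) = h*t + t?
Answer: 10285/576 ≈ 17.856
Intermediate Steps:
a(t) = -6*t (a(t) = -7*t + t = -6*t)
6**2 + (43/18 + 13/64)*((a(-1) - 36) + 23) = 6**2 + (43/18 + 13/64)*((-6*(-1) - 36) + 23) = 36 + (43*(1/18) + 13*(1/64))*((6 - 36) + 23) = 36 + (43/18 + 13/64)*(-30 + 23) = 36 + (1493/576)*(-7) = 36 - 10451/576 = 10285/576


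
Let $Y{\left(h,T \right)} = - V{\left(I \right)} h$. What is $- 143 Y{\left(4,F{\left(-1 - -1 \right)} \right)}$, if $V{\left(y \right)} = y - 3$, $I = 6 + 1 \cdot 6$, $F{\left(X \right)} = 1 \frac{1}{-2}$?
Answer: $5148$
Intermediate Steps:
$F{\left(X \right)} = - \frac{1}{2}$ ($F{\left(X \right)} = 1 \left(- \frac{1}{2}\right) = - \frac{1}{2}$)
$I = 12$ ($I = 6 + 6 = 12$)
$V{\left(y \right)} = -3 + y$
$Y{\left(h,T \right)} = - 9 h$ ($Y{\left(h,T \right)} = - (-3 + 12) h = \left(-1\right) 9 h = - 9 h$)
$- 143 Y{\left(4,F{\left(-1 - -1 \right)} \right)} = - 143 \left(\left(-9\right) 4\right) = \left(-143\right) \left(-36\right) = 5148$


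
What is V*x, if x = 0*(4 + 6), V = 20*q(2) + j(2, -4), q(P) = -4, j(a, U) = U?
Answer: 0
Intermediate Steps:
V = -84 (V = 20*(-4) - 4 = -80 - 4 = -84)
x = 0 (x = 0*10 = 0)
V*x = -84*0 = 0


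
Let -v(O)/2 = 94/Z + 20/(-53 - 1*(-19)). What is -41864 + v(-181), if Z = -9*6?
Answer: -19213438/459 ≈ -41859.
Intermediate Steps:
Z = -54
v(O) = 2138/459 (v(O) = -2*(94/(-54) + 20/(-53 - 1*(-19))) = -2*(94*(-1/54) + 20/(-53 + 19)) = -2*(-47/27 + 20/(-34)) = -2*(-47/27 + 20*(-1/34)) = -2*(-47/27 - 10/17) = -2*(-1069/459) = 2138/459)
-41864 + v(-181) = -41864 + 2138/459 = -19213438/459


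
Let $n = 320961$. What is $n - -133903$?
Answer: $454864$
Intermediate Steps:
$n - -133903 = 320961 - -133903 = 320961 + 133903 = 454864$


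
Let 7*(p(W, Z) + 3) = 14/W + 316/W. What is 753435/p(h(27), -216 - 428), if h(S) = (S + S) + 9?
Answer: -110754945/331 ≈ -3.3461e+5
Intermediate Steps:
h(S) = 9 + 2*S (h(S) = 2*S + 9 = 9 + 2*S)
p(W, Z) = -3 + 330/(7*W) (p(W, Z) = -3 + (14/W + 316/W)/7 = -3 + (330/W)/7 = -3 + 330/(7*W))
753435/p(h(27), -216 - 428) = 753435/(-3 + 330/(7*(9 + 2*27))) = 753435/(-3 + 330/(7*(9 + 54))) = 753435/(-3 + (330/7)/63) = 753435/(-3 + (330/7)*(1/63)) = 753435/(-3 + 110/147) = 753435/(-331/147) = 753435*(-147/331) = -110754945/331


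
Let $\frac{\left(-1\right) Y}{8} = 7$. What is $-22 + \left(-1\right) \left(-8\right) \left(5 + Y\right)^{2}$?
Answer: $20786$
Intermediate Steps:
$Y = -56$ ($Y = \left(-8\right) 7 = -56$)
$-22 + \left(-1\right) \left(-8\right) \left(5 + Y\right)^{2} = -22 + \left(-1\right) \left(-8\right) \left(5 - 56\right)^{2} = -22 + 8 \left(-51\right)^{2} = -22 + 8 \cdot 2601 = -22 + 20808 = 20786$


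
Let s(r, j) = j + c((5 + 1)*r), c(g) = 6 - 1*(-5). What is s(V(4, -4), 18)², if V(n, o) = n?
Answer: 841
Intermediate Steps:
c(g) = 11 (c(g) = 6 + 5 = 11)
s(r, j) = 11 + j (s(r, j) = j + 11 = 11 + j)
s(V(4, -4), 18)² = (11 + 18)² = 29² = 841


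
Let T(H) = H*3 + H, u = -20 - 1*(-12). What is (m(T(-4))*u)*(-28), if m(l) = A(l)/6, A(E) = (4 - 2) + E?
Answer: -1568/3 ≈ -522.67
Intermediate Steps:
u = -8 (u = -20 + 12 = -8)
T(H) = 4*H (T(H) = 3*H + H = 4*H)
A(E) = 2 + E
m(l) = ⅓ + l/6 (m(l) = (2 + l)/6 = (2 + l)*(⅙) = ⅓ + l/6)
(m(T(-4))*u)*(-28) = ((⅓ + (4*(-4))/6)*(-8))*(-28) = ((⅓ + (⅙)*(-16))*(-8))*(-28) = ((⅓ - 8/3)*(-8))*(-28) = -7/3*(-8)*(-28) = (56/3)*(-28) = -1568/3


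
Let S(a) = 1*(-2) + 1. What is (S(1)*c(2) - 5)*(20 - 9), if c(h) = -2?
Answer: -33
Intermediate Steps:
S(a) = -1 (S(a) = -2 + 1 = -1)
(S(1)*c(2) - 5)*(20 - 9) = (-1*(-2) - 5)*(20 - 9) = (2 - 5)*11 = -3*11 = -33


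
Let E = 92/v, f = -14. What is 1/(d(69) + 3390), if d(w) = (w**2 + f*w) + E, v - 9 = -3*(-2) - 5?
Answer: 5/35971 ≈ 0.00013900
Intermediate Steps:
v = 10 (v = 9 + (-3*(-2) - 5) = 9 + (6 - 5) = 9 + 1 = 10)
E = 46/5 (E = 92/10 = 92*(1/10) = 46/5 ≈ 9.2000)
d(w) = 46/5 + w**2 - 14*w (d(w) = (w**2 - 14*w) + 46/5 = 46/5 + w**2 - 14*w)
1/(d(69) + 3390) = 1/((46/5 + 69**2 - 14*69) + 3390) = 1/((46/5 + 4761 - 966) + 3390) = 1/(19021/5 + 3390) = 1/(35971/5) = 5/35971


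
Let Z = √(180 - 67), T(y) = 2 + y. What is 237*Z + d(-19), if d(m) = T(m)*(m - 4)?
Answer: 391 + 237*√113 ≈ 2910.3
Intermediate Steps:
Z = √113 ≈ 10.630
d(m) = (-4 + m)*(2 + m) (d(m) = (2 + m)*(m - 4) = (2 + m)*(-4 + m) = (-4 + m)*(2 + m))
237*Z + d(-19) = 237*√113 + (-4 - 19)*(2 - 19) = 237*√113 - 23*(-17) = 237*√113 + 391 = 391 + 237*√113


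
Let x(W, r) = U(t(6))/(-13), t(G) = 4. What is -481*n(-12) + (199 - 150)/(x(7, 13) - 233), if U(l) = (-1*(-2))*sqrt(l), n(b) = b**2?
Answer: -210078349/3033 ≈ -69264.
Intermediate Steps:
U(l) = 2*sqrt(l)
x(W, r) = -4/13 (x(W, r) = (2*sqrt(4))/(-13) = (2*2)*(-1/13) = 4*(-1/13) = -4/13)
-481*n(-12) + (199 - 150)/(x(7, 13) - 233) = -481*(-12)**2 + (199 - 150)/(-4/13 - 233) = -481*144 + 49/(-3033/13) = -69264 + 49*(-13/3033) = -69264 - 637/3033 = -210078349/3033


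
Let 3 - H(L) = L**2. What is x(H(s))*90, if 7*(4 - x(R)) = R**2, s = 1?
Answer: 2160/7 ≈ 308.57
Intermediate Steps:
H(L) = 3 - L**2
x(R) = 4 - R**2/7
x(H(s))*90 = (4 - (3 - 1*1**2)**2/7)*90 = (4 - (3 - 1*1)**2/7)*90 = (4 - (3 - 1)**2/7)*90 = (4 - 1/7*2**2)*90 = (4 - 1/7*4)*90 = (4 - 4/7)*90 = (24/7)*90 = 2160/7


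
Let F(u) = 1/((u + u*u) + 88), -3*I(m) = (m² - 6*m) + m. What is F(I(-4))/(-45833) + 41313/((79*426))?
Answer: 69428281121/56557005340 ≈ 1.2276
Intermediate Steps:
I(m) = -m²/3 + 5*m/3 (I(m) = -((m² - 6*m) + m)/3 = -(m² - 5*m)/3 = -m²/3 + 5*m/3)
F(u) = 1/(88 + u + u²) (F(u) = 1/((u + u²) + 88) = 1/(88 + u + u²))
F(I(-4))/(-45833) + 41313/((79*426)) = 1/((88 + (⅓)*(-4)*(5 - 1*(-4)) + ((⅓)*(-4)*(5 - 1*(-4)))²)*(-45833)) + 41313/((79*426)) = -1/45833/(88 + (⅓)*(-4)*(5 + 4) + ((⅓)*(-4)*(5 + 4))²) + 41313/33654 = -1/45833/(88 + (⅓)*(-4)*9 + ((⅓)*(-4)*9)²) + 41313*(1/33654) = -1/45833/(88 - 12 + (-12)²) + 13771/11218 = -1/45833/(88 - 12 + 144) + 13771/11218 = -1/45833/220 + 13771/11218 = (1/220)*(-1/45833) + 13771/11218 = -1/10083260 + 13771/11218 = 69428281121/56557005340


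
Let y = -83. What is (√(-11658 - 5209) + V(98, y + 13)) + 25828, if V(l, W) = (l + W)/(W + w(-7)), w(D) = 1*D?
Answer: 284104/11 + I*√16867 ≈ 25828.0 + 129.87*I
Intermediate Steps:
w(D) = D
V(l, W) = (W + l)/(-7 + W) (V(l, W) = (l + W)/(W - 7) = (W + l)/(-7 + W))
(√(-11658 - 5209) + V(98, y + 13)) + 25828 = (√(-11658 - 5209) + ((-83 + 13) + 98)/(-7 + (-83 + 13))) + 25828 = (√(-16867) + (-70 + 98)/(-7 - 70)) + 25828 = (I*√16867 + 28/(-77)) + 25828 = (I*√16867 - 1/77*28) + 25828 = (I*√16867 - 4/11) + 25828 = (-4/11 + I*√16867) + 25828 = 284104/11 + I*√16867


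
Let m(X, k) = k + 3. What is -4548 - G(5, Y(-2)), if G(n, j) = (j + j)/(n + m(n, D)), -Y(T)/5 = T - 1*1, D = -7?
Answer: -4578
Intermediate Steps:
m(X, k) = 3 + k
Y(T) = 5 - 5*T (Y(T) = -5*(T - 1*1) = -5*(T - 1) = -5*(-1 + T) = 5 - 5*T)
G(n, j) = 2*j/(-4 + n) (G(n, j) = (j + j)/(n + (3 - 7)) = (2*j)/(n - 4) = (2*j)/(-4 + n) = 2*j/(-4 + n))
-4548 - G(5, Y(-2)) = -4548 - 2*(5 - 5*(-2))/(-4 + 5) = -4548 - 2*(5 + 10)/1 = -4548 - 2*15 = -4548 - 1*30 = -4548 - 30 = -4578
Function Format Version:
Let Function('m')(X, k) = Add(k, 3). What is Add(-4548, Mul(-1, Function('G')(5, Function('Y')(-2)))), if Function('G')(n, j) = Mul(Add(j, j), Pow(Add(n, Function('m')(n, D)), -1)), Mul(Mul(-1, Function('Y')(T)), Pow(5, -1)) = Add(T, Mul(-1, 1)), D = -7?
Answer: -4578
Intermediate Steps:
Function('m')(X, k) = Add(3, k)
Function('Y')(T) = Add(5, Mul(-5, T)) (Function('Y')(T) = Mul(-5, Add(T, Mul(-1, 1))) = Mul(-5, Add(T, -1)) = Mul(-5, Add(-1, T)) = Add(5, Mul(-5, T)))
Function('G')(n, j) = Mul(2, j, Pow(Add(-4, n), -1)) (Function('G')(n, j) = Mul(Add(j, j), Pow(Add(n, Add(3, -7)), -1)) = Mul(Mul(2, j), Pow(Add(n, -4), -1)) = Mul(Mul(2, j), Pow(Add(-4, n), -1)) = Mul(2, j, Pow(Add(-4, n), -1)))
Add(-4548, Mul(-1, Function('G')(5, Function('Y')(-2)))) = Add(-4548, Mul(-1, Mul(2, Add(5, Mul(-5, -2)), Pow(Add(-4, 5), -1)))) = Add(-4548, Mul(-1, Mul(2, Add(5, 10), Pow(1, -1)))) = Add(-4548, Mul(-1, Mul(2, 15, 1))) = Add(-4548, Mul(-1, 30)) = Add(-4548, -30) = -4578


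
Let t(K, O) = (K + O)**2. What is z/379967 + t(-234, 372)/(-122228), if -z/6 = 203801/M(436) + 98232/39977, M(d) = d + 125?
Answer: -14024995772315119/86797736697506681 ≈ -0.16158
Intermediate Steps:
M(d) = 125 + d
z = -16404921458/7475699 (z = -6*(203801/(125 + 436) + 98232/39977) = -6*(203801/561 + 98232*(1/39977)) = -6*(203801*(1/561) + 98232/39977) = -6*(203801/561 + 98232/39977) = -6*8202460729/22427097 = -16404921458/7475699 ≈ -2194.4)
z/379967 + t(-234, 372)/(-122228) = -16404921458/7475699/379967 + (-234 + 372)**2/(-122228) = -16404921458/7475699*1/379967 + 138**2*(-1/122228) = -16404921458/2840518921933 + 19044*(-1/122228) = -16404921458/2840518921933 - 4761/30557 = -14024995772315119/86797736697506681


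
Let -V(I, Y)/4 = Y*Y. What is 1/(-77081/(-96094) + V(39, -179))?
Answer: -96094/12315714335 ≈ -7.8025e-6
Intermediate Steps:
V(I, Y) = -4*Y² (V(I, Y) = -4*Y*Y = -4*Y²)
1/(-77081/(-96094) + V(39, -179)) = 1/(-77081/(-96094) - 4*(-179)²) = 1/(-77081*(-1/96094) - 4*32041) = 1/(77081/96094 - 128164) = 1/(-12315714335/96094) = -96094/12315714335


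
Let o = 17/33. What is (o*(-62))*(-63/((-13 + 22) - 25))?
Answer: -11067/88 ≈ -125.76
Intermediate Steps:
o = 17/33 (o = 17*(1/33) = 17/33 ≈ 0.51515)
(o*(-62))*(-63/((-13 + 22) - 25)) = ((17/33)*(-62))*(-63/((-13 + 22) - 25)) = -(-22134)/(11*(9 - 25)) = -(-22134)/(11*(-16)) = -(-22134)*(-1)/(11*16) = -1054/33*63/16 = -11067/88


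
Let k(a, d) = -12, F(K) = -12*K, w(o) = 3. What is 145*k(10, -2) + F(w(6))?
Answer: -1776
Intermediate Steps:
145*k(10, -2) + F(w(6)) = 145*(-12) - 12*3 = -1740 - 36 = -1776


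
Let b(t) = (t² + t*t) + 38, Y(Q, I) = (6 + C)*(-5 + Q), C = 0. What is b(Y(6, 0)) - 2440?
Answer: -2330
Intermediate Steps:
Y(Q, I) = -30 + 6*Q (Y(Q, I) = (6 + 0)*(-5 + Q) = 6*(-5 + Q) = -30 + 6*Q)
b(t) = 38 + 2*t² (b(t) = (t² + t²) + 38 = 2*t² + 38 = 38 + 2*t²)
b(Y(6, 0)) - 2440 = (38 + 2*(-30 + 6*6)²) - 2440 = (38 + 2*(-30 + 36)²) - 2440 = (38 + 2*6²) - 2440 = (38 + 2*36) - 2440 = (38 + 72) - 2440 = 110 - 2440 = -2330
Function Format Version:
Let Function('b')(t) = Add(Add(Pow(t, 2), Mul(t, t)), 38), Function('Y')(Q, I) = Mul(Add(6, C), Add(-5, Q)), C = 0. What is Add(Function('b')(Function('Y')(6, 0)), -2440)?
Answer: -2330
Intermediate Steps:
Function('Y')(Q, I) = Add(-30, Mul(6, Q)) (Function('Y')(Q, I) = Mul(Add(6, 0), Add(-5, Q)) = Mul(6, Add(-5, Q)) = Add(-30, Mul(6, Q)))
Function('b')(t) = Add(38, Mul(2, Pow(t, 2))) (Function('b')(t) = Add(Add(Pow(t, 2), Pow(t, 2)), 38) = Add(Mul(2, Pow(t, 2)), 38) = Add(38, Mul(2, Pow(t, 2))))
Add(Function('b')(Function('Y')(6, 0)), -2440) = Add(Add(38, Mul(2, Pow(Add(-30, Mul(6, 6)), 2))), -2440) = Add(Add(38, Mul(2, Pow(Add(-30, 36), 2))), -2440) = Add(Add(38, Mul(2, Pow(6, 2))), -2440) = Add(Add(38, Mul(2, 36)), -2440) = Add(Add(38, 72), -2440) = Add(110, -2440) = -2330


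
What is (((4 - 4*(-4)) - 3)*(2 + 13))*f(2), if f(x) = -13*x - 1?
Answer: -6885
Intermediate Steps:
f(x) = -1 - 13*x
(((4 - 4*(-4)) - 3)*(2 + 13))*f(2) = (((4 - 4*(-4)) - 3)*(2 + 13))*(-1 - 13*2) = (((4 + 16) - 3)*15)*(-1 - 26) = ((20 - 3)*15)*(-27) = (17*15)*(-27) = 255*(-27) = -6885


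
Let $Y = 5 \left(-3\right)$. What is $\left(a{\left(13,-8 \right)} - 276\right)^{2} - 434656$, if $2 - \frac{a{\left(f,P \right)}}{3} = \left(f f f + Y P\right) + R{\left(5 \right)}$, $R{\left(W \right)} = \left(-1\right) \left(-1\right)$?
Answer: $51751520$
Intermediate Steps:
$Y = -15$
$R{\left(W \right)} = 1$
$a{\left(f,P \right)} = 3 - 3 f^{3} + 45 P$ ($a{\left(f,P \right)} = 6 - 3 \left(\left(f f f - 15 P\right) + 1\right) = 6 - 3 \left(\left(f^{2} f - 15 P\right) + 1\right) = 6 - 3 \left(\left(f^{3} - 15 P\right) + 1\right) = 6 - 3 \left(1 + f^{3} - 15 P\right) = 6 - \left(3 - 45 P + 3 f^{3}\right) = 3 - 3 f^{3} + 45 P$)
$\left(a{\left(13,-8 \right)} - 276\right)^{2} - 434656 = \left(\left(3 - 3 \cdot 13^{3} + 45 \left(-8\right)\right) - 276\right)^{2} - 434656 = \left(\left(3 - 6591 - 360\right) - 276\right)^{2} - 434656 = \left(-6948 - 276\right)^{2} - 434656 = \left(-7224\right)^{2} - 434656 = 52186176 - 434656 = 51751520$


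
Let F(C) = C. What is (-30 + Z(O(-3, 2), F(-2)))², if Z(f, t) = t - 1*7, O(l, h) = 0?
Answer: 1521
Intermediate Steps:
Z(f, t) = -7 + t (Z(f, t) = t - 7 = -7 + t)
(-30 + Z(O(-3, 2), F(-2)))² = (-30 + (-7 - 2))² = (-30 - 9)² = (-39)² = 1521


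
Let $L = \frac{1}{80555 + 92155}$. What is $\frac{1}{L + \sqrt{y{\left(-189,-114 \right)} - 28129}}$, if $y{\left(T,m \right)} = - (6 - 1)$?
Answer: $\frac{172710}{839201886509401} - \frac{89486232300 i \sqrt{3126}}{839201886509401} \approx 2.058 \cdot 10^{-10} - 0.0059619 i$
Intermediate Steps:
$y{\left(T,m \right)} = -5$ ($y{\left(T,m \right)} = \left(-1\right) 5 = -5$)
$L = \frac{1}{172710} \approx 5.7901 \cdot 10^{-6}$
$\frac{1}{L + \sqrt{y{\left(-189,-114 \right)} - 28129}} = \frac{1}{\frac{1}{172710} + \sqrt{-5 - 28129}} = \frac{1}{\frac{1}{172710} + \sqrt{-28134}} = \frac{1}{\frac{1}{172710} + 3 i \sqrt{3126}}$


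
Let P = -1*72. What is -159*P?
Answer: 11448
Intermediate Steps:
P = -72
-159*P = -159*(-72) = 11448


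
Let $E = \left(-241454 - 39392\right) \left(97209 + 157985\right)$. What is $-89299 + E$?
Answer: $-71670303423$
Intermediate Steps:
$E = -71670214124$ ($E = \left(-280846\right) 255194 = -71670214124$)
$-89299 + E = -89299 - 71670214124 = -71670303423$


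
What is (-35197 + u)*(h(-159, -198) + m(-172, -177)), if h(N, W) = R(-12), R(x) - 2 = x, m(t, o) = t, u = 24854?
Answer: 1882426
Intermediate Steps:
R(x) = 2 + x
h(N, W) = -10 (h(N, W) = 2 - 12 = -10)
(-35197 + u)*(h(-159, -198) + m(-172, -177)) = (-35197 + 24854)*(-10 - 172) = -10343*(-182) = 1882426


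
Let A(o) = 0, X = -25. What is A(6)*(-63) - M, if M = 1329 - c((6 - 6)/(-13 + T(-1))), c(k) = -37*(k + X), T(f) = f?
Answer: -404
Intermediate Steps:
c(k) = 925 - 37*k (c(k) = -37*(k - 25) = -37*(-25 + k) = 925 - 37*k)
M = 404 (M = 1329 - (925 - 37*(6 - 6)/(-13 - 1)) = 1329 - (925 - 0/(-14)) = 1329 - (925 - 0*(-1)/14) = 1329 - (925 - 37*0) = 1329 - (925 + 0) = 1329 - 1*925 = 1329 - 925 = 404)
A(6)*(-63) - M = 0*(-63) - 1*404 = 0 - 404 = -404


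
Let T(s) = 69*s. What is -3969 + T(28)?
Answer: -2037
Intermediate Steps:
-3969 + T(28) = -3969 + 69*28 = -3969 + 1932 = -2037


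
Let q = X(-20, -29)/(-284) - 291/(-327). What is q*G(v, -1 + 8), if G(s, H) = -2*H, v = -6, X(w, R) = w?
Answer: -104048/7739 ≈ -13.445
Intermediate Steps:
q = 7432/7739 (q = -20/(-284) - 291/(-327) = -20*(-1/284) - 291*(-1/327) = 5/71 + 97/109 = 7432/7739 ≈ 0.96033)
q*G(v, -1 + 8) = 7432*(-2*(-1 + 8))/7739 = 7432*(-2*7)/7739 = (7432/7739)*(-14) = -104048/7739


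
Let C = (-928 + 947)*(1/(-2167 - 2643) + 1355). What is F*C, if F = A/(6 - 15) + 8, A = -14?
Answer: 5324837533/21645 ≈ 2.4601e+5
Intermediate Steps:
C = 123833431/4810 (C = 19*(1/(-4810) + 1355) = 19*(-1/4810 + 1355) = 19*(6517549/4810) = 123833431/4810 ≈ 25745.)
F = 86/9 (F = -14/(6 - 15) + 8 = -14/(-9) + 8 = -14*(-⅑) + 8 = 14/9 + 8 = 86/9 ≈ 9.5556)
F*C = (86/9)*(123833431/4810) = 5324837533/21645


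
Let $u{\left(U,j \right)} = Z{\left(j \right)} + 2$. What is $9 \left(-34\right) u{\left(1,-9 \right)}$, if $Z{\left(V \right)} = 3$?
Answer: $-1530$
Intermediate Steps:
$u{\left(U,j \right)} = 5$ ($u{\left(U,j \right)} = 3 + 2 = 5$)
$9 \left(-34\right) u{\left(1,-9 \right)} = 9 \left(-34\right) 5 = \left(-306\right) 5 = -1530$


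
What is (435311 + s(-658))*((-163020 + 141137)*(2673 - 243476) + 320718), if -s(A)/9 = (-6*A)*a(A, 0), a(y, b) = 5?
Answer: 1357772529230317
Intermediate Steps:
s(A) = 270*A (s(A) = -9*(-6*A)*5 = -(-270)*A = 270*A)
(435311 + s(-658))*((-163020 + 141137)*(2673 - 243476) + 320718) = (435311 + 270*(-658))*((-163020 + 141137)*(2673 - 243476) + 320718) = (435311 - 177660)*(-21883*(-240803) + 320718) = 257651*(5269492049 + 320718) = 257651*5269812767 = 1357772529230317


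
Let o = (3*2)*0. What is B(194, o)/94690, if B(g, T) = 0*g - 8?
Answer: -4/47345 ≈ -8.4486e-5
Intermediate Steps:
o = 0 (o = 6*0 = 0)
B(g, T) = -8 (B(g, T) = 0 - 8 = -8)
B(194, o)/94690 = -8/94690 = -8*1/94690 = -4/47345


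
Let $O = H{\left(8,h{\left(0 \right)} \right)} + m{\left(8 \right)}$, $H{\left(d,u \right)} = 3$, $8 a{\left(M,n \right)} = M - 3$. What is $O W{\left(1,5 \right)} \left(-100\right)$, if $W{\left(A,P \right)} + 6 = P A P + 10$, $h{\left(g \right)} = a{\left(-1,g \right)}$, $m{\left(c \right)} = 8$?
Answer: $-31900$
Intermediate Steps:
$a{\left(M,n \right)} = - \frac{3}{8} + \frac{M}{8}$ ($a{\left(M,n \right)} = \frac{M - 3}{8} = \frac{-3 + M}{8} = - \frac{3}{8} + \frac{M}{8}$)
$h{\left(g \right)} = - \frac{1}{2}$ ($h{\left(g \right)} = - \frac{3}{8} + \frac{1}{8} \left(-1\right) = - \frac{3}{8} - \frac{1}{8} = - \frac{1}{2}$)
$W{\left(A,P \right)} = 4 + A P^{2}$ ($W{\left(A,P \right)} = -6 + \left(P A P + 10\right) = -6 + \left(A P P + 10\right) = -6 + \left(A P^{2} + 10\right) = -6 + \left(10 + A P^{2}\right) = 4 + A P^{2}$)
$O = 11$ ($O = 3 + 8 = 11$)
$O W{\left(1,5 \right)} \left(-100\right) = 11 \left(4 + 1 \cdot 5^{2}\right) \left(-100\right) = 11 \left(4 + 1 \cdot 25\right) \left(-100\right) = 11 \left(4 + 25\right) \left(-100\right) = 11 \cdot 29 \left(-100\right) = 319 \left(-100\right) = -31900$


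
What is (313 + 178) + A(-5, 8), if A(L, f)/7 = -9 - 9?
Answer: 365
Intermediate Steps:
A(L, f) = -126 (A(L, f) = 7*(-9 - 9) = 7*(-18) = -126)
(313 + 178) + A(-5, 8) = (313 + 178) - 126 = 491 - 126 = 365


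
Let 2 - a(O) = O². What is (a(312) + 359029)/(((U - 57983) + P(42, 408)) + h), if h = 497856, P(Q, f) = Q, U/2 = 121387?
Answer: 4591/11977 ≈ 0.38332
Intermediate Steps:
U = 242774 (U = 2*121387 = 242774)
a(O) = 2 - O²
(a(312) + 359029)/(((U - 57983) + P(42, 408)) + h) = ((2 - 1*312²) + 359029)/(((242774 - 57983) + 42) + 497856) = ((2 - 1*97344) + 359029)/((184791 + 42) + 497856) = ((2 - 97344) + 359029)/(184833 + 497856) = (-97342 + 359029)/682689 = 261687*(1/682689) = 4591/11977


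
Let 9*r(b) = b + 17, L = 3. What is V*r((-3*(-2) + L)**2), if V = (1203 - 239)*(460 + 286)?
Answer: 70476112/9 ≈ 7.8307e+6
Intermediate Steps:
V = 719144 (V = 964*746 = 719144)
r(b) = 17/9 + b/9 (r(b) = (b + 17)/9 = (17 + b)/9 = 17/9 + b/9)
V*r((-3*(-2) + L)**2) = 719144*(17/9 + (-3*(-2) + 3)**2/9) = 719144*(17/9 + (6 + 3)**2/9) = 719144*(17/9 + (1/9)*9**2) = 719144*(17/9 + (1/9)*81) = 719144*(17/9 + 9) = 719144*(98/9) = 70476112/9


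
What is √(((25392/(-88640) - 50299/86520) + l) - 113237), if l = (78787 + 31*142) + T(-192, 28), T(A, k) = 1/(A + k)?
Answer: I*√290127218607301793466/98260764 ≈ 173.35*I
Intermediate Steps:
l = 13642995/164 (l = (78787 + 31*142) + 1/(-192 + 28) = (78787 + 4402) + 1/(-164) = 83189 - 1/164 = 13642995/164 ≈ 83189.)
√(((25392/(-88640) - 50299/86520) + l) - 113237) = √(((25392/(-88640) - 50299/86520) + 13642995/164) - 113237) = √(((25392*(-1/88640) - 50299*1/86520) + 13642995/164) - 113237) = √(((-1587/5540 - 50299/86520) + 13642995/164) - 113237) = √((-4159637/4793208 + 13642995/164) - 113237) = √(16348257649373/196521528 - 113237) = √(-5905250616763/196521528) = I*√290127218607301793466/98260764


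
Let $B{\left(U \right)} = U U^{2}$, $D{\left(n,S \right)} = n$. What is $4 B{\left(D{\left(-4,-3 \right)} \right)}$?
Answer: $-256$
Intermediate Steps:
$B{\left(U \right)} = U^{3}$
$4 B{\left(D{\left(-4,-3 \right)} \right)} = 4 \left(-4\right)^{3} = 4 \left(-64\right) = -256$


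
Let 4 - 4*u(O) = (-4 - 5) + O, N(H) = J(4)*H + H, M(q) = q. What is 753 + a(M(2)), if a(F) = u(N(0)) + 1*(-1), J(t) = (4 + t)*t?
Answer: 3021/4 ≈ 755.25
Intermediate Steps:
J(t) = t*(4 + t)
N(H) = 33*H (N(H) = (4*(4 + 4))*H + H = (4*8)*H + H = 32*H + H = 33*H)
u(O) = 13/4 - O/4 (u(O) = 1 - ((-4 - 5) + O)/4 = 1 - (-9 + O)/4 = 1 + (9/4 - O/4) = 13/4 - O/4)
a(F) = 9/4 (a(F) = (13/4 - 33*0/4) + 1*(-1) = (13/4 - 1/4*0) - 1 = (13/4 + 0) - 1 = 13/4 - 1 = 9/4)
753 + a(M(2)) = 753 + 9/4 = 3021/4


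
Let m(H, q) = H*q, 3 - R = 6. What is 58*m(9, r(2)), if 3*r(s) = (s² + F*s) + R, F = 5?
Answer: 1914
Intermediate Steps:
R = -3 (R = 3 - 1*6 = 3 - 6 = -3)
r(s) = -1 + s²/3 + 5*s/3 (r(s) = ((s² + 5*s) - 3)/3 = (-3 + s² + 5*s)/3 = -1 + s²/3 + 5*s/3)
58*m(9, r(2)) = 58*(9*(-1 + (⅓)*2² + (5/3)*2)) = 58*(9*(-1 + (⅓)*4 + 10/3)) = 58*(9*(-1 + 4/3 + 10/3)) = 58*(9*(11/3)) = 58*33 = 1914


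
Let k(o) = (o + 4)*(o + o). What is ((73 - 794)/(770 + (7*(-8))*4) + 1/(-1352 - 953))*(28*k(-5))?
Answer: -6649804/17979 ≈ -369.87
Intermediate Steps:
k(o) = 2*o*(4 + o) (k(o) = (4 + o)*(2*o) = 2*o*(4 + o))
((73 - 794)/(770 + (7*(-8))*4) + 1/(-1352 - 953))*(28*k(-5)) = ((73 - 794)/(770 + (7*(-8))*4) + 1/(-1352 - 953))*(28*(2*(-5)*(4 - 5))) = (-721/(770 - 56*4) + 1/(-2305))*(28*(2*(-5)*(-1))) = (-721/(770 - 224) - 1/2305)*(28*10) = (-721/546 - 1/2305)*280 = (-721*1/546 - 1/2305)*280 = (-103/78 - 1/2305)*280 = -237493/179790*280 = -6649804/17979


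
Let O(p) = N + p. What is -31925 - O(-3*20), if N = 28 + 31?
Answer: -31924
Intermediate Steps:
N = 59
O(p) = 59 + p
-31925 - O(-3*20) = -31925 - (59 - 3*20) = -31925 - (59 - 60) = -31925 - 1*(-1) = -31925 + 1 = -31924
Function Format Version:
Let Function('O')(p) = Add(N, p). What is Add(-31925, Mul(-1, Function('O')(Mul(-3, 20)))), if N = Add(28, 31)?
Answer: -31924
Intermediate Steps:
N = 59
Function('O')(p) = Add(59, p)
Add(-31925, Mul(-1, Function('O')(Mul(-3, 20)))) = Add(-31925, Mul(-1, Add(59, Mul(-3, 20)))) = Add(-31925, Mul(-1, Add(59, -60))) = Add(-31925, Mul(-1, -1)) = Add(-31925, 1) = -31924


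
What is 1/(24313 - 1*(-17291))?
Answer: 1/41604 ≈ 2.4036e-5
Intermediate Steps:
1/(24313 - 1*(-17291)) = 1/(24313 + 17291) = 1/41604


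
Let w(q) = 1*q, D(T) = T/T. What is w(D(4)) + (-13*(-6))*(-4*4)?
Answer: -1247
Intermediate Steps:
D(T) = 1
w(q) = q
w(D(4)) + (-13*(-6))*(-4*4) = 1 + (-13*(-6))*(-4*4) = 1 + 78*(-16) = 1 - 1248 = -1247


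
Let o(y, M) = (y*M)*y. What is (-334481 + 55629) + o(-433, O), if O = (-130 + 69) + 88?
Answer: 4783351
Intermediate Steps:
O = 27 (O = -61 + 88 = 27)
o(y, M) = M*y² (o(y, M) = (M*y)*y = M*y²)
(-334481 + 55629) + o(-433, O) = (-334481 + 55629) + 27*(-433)² = -278852 + 27*187489 = -278852 + 5062203 = 4783351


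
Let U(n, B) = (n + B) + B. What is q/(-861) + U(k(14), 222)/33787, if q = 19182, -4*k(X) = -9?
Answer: -863624017/38787476 ≈ -22.266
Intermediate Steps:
k(X) = 9/4 (k(X) = -¼*(-9) = 9/4)
U(n, B) = n + 2*B (U(n, B) = (B + n) + B = n + 2*B)
q/(-861) + U(k(14), 222)/33787 = 19182/(-861) + (9/4 + 2*222)/33787 = 19182*(-1/861) + (9/4 + 444)*(1/33787) = -6394/287 + (1785/4)*(1/33787) = -6394/287 + 1785/135148 = -863624017/38787476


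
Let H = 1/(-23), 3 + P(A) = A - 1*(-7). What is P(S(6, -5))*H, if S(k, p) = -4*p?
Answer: -24/23 ≈ -1.0435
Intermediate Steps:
P(A) = 4 + A (P(A) = -3 + (A - 1*(-7)) = -3 + (A + 7) = -3 + (7 + A) = 4 + A)
H = -1/23 ≈ -0.043478
P(S(6, -5))*H = (4 - 4*(-5))*(-1/23) = (4 + 20)*(-1/23) = 24*(-1/23) = -24/23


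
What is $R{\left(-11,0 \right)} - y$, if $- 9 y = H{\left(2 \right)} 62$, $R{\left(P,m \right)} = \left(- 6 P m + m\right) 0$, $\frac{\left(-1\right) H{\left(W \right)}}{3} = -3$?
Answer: $62$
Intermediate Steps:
$H{\left(W \right)} = 9$ ($H{\left(W \right)} = \left(-3\right) \left(-3\right) = 9$)
$R{\left(P,m \right)} = 0$ ($R{\left(P,m \right)} = \left(- 6 P m + m\right) 0 = \left(m - 6 P m\right) 0 = 0$)
$y = -62$ ($y = - \frac{9 \cdot 62}{9} = \left(- \frac{1}{9}\right) 558 = -62$)
$R{\left(-11,0 \right)} - y = 0 - -62 = 0 + 62 = 62$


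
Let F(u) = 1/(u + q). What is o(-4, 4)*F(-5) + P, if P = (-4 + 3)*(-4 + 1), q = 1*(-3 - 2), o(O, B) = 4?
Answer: 13/5 ≈ 2.6000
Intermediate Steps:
q = -5 (q = 1*(-5) = -5)
P = 3 (P = -1*(-3) = 3)
F(u) = 1/(-5 + u) (F(u) = 1/(u - 5) = 1/(-5 + u))
o(-4, 4)*F(-5) + P = 4/(-5 - 5) + 3 = 4/(-10) + 3 = 4*(-⅒) + 3 = -⅖ + 3 = 13/5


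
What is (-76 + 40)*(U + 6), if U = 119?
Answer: -4500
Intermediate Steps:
(-76 + 40)*(U + 6) = (-76 + 40)*(119 + 6) = -36*125 = -4500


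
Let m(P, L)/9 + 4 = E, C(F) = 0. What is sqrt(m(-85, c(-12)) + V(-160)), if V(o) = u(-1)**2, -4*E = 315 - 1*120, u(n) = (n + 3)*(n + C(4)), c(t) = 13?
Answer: I*sqrt(1883)/2 ≈ 21.697*I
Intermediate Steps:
u(n) = n*(3 + n) (u(n) = (n + 3)*(n + 0) = (3 + n)*n = n*(3 + n))
E = -195/4 (E = -(315 - 1*120)/4 = -(315 - 120)/4 = -1/4*195 = -195/4 ≈ -48.750)
m(P, L) = -1899/4 (m(P, L) = -36 + 9*(-195/4) = -36 - 1755/4 = -1899/4)
V(o) = 4 (V(o) = (-(3 - 1))**2 = (-1*2)**2 = (-2)**2 = 4)
sqrt(m(-85, c(-12)) + V(-160)) = sqrt(-1899/4 + 4) = sqrt(-1883/4) = I*sqrt(1883)/2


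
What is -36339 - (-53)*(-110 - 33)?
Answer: -43918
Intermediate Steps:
-36339 - (-53)*(-110 - 33) = -36339 - (-53)*(-143) = -36339 - 1*7579 = -36339 - 7579 = -43918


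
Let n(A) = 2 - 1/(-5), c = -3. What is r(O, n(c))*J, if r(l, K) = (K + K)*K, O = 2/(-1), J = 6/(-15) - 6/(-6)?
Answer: 726/125 ≈ 5.8080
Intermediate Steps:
J = ⅗ (J = 6*(-1/15) - 6*(-⅙) = -⅖ + 1 = ⅗ ≈ 0.60000)
n(A) = 11/5 (n(A) = 2 - 1*(-⅕) = 2 + ⅕ = 11/5)
O = -2 (O = 2*(-1) = -2)
r(l, K) = 2*K² (r(l, K) = (2*K)*K = 2*K²)
r(O, n(c))*J = (2*(11/5)²)*(⅗) = (2*(121/25))*(⅗) = (242/25)*(⅗) = 726/125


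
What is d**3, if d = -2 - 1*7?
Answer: -729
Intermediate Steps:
d = -9 (d = -2 - 7 = -9)
d**3 = (-9)**3 = -729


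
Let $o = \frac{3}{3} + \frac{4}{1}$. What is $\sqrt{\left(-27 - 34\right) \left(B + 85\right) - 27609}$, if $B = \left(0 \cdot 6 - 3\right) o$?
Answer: $i \sqrt{31879} \approx 178.55 i$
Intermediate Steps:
$o = 5$ ($o = 3 \cdot \frac{1}{3} + 4 \cdot 1 = 1 + 4 = 5$)
$B = -15$ ($B = \left(0 \cdot 6 - 3\right) 5 = \left(0 - 3\right) 5 = \left(-3\right) 5 = -15$)
$\sqrt{\left(-27 - 34\right) \left(B + 85\right) - 27609} = \sqrt{\left(-27 - 34\right) \left(-15 + 85\right) - 27609} = \sqrt{\left(-61\right) 70 - 27609} = \sqrt{-4270 - 27609} = \sqrt{-31879} = i \sqrt{31879}$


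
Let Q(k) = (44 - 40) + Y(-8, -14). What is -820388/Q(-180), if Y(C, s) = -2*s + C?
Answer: -205097/6 ≈ -34183.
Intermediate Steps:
Y(C, s) = C - 2*s
Q(k) = 24 (Q(k) = (44 - 40) + (-8 - 2*(-14)) = 4 + (-8 + 28) = 4 + 20 = 24)
-820388/Q(-180) = -820388/24 = -820388*1/24 = -205097/6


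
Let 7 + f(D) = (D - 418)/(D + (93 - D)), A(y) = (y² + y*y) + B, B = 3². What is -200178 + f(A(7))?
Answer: -18617516/93 ≈ -2.0019e+5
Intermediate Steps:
B = 9
A(y) = 9 + 2*y² (A(y) = (y² + y*y) + 9 = (y² + y²) + 9 = 2*y² + 9 = 9 + 2*y²)
f(D) = -1069/93 + D/93 (f(D) = -7 + (D - 418)/(D + (93 - D)) = -7 + (-418 + D)/93 = -7 + (-418 + D)*(1/93) = -7 + (-418/93 + D/93) = -1069/93 + D/93)
-200178 + f(A(7)) = -200178 + (-1069/93 + (9 + 2*7²)/93) = -200178 + (-1069/93 + (9 + 2*49)/93) = -200178 + (-1069/93 + (9 + 98)/93) = -200178 + (-1069/93 + (1/93)*107) = -200178 + (-1069/93 + 107/93) = -200178 - 962/93 = -18617516/93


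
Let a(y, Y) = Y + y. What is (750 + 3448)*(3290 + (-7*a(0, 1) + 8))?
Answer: 13815618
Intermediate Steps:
(750 + 3448)*(3290 + (-7*a(0, 1) + 8)) = (750 + 3448)*(3290 + (-7*(1 + 0) + 8)) = 4198*(3290 + (-7*1 + 8)) = 4198*(3290 + (-7 + 8)) = 4198*(3290 + 1) = 4198*3291 = 13815618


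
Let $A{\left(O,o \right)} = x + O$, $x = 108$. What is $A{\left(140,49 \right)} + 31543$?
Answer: $31791$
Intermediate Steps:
$A{\left(O,o \right)} = 108 + O$
$A{\left(140,49 \right)} + 31543 = \left(108 + 140\right) + 31543 = 248 + 31543 = 31791$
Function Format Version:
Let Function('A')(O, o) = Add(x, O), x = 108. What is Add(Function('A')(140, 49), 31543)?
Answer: 31791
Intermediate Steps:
Function('A')(O, o) = Add(108, O)
Add(Function('A')(140, 49), 31543) = Add(Add(108, 140), 31543) = Add(248, 31543) = 31791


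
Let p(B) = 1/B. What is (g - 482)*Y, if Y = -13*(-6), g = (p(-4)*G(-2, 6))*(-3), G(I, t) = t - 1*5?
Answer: -75075/2 ≈ -37538.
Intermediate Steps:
G(I, t) = -5 + t (G(I, t) = t - 5 = -5 + t)
g = 3/4 (g = ((-5 + 6)/(-4))*(-3) = -1/4*1*(-3) = -1/4*(-3) = 3/4 ≈ 0.75000)
Y = 78
(g - 482)*Y = (3/4 - 482)*78 = -1925/4*78 = -75075/2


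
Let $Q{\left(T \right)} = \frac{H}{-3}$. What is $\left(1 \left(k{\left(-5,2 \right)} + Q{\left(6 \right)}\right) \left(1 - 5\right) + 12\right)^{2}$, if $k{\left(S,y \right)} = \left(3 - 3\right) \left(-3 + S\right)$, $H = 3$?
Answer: $256$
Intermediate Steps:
$k{\left(S,y \right)} = 0$ ($k{\left(S,y \right)} = 0 \left(-3 + S\right) = 0$)
$Q{\left(T \right)} = -1$ ($Q{\left(T \right)} = \frac{3}{-3} = 3 \left(- \frac{1}{3}\right) = -1$)
$\left(1 \left(k{\left(-5,2 \right)} + Q{\left(6 \right)}\right) \left(1 - 5\right) + 12\right)^{2} = \left(1 \left(0 - 1\right) \left(1 - 5\right) + 12\right)^{2} = \left(1 \left(\left(-1\right) \left(-4\right)\right) + 12\right)^{2} = \left(1 \cdot 4 + 12\right)^{2} = \left(4 + 12\right)^{2} = 16^{2} = 256$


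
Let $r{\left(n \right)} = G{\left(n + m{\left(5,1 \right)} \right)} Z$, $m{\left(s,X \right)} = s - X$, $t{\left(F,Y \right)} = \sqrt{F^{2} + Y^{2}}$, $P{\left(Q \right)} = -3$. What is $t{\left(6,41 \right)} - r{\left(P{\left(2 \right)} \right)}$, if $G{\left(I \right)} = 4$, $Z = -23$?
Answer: $92 + \sqrt{1717} \approx 133.44$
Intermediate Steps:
$r{\left(n \right)} = -92$ ($r{\left(n \right)} = 4 \left(-23\right) = -92$)
$t{\left(6,41 \right)} - r{\left(P{\left(2 \right)} \right)} = \sqrt{6^{2} + 41^{2}} - -92 = \sqrt{36 + 1681} + 92 = \sqrt{1717} + 92 = 92 + \sqrt{1717}$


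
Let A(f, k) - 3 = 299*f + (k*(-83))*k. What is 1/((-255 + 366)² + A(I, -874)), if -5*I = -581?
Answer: -5/316773201 ≈ -1.5784e-8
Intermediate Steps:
I = 581/5 (I = -⅕*(-581) = 581/5 ≈ 116.20)
A(f, k) = 3 - 83*k² + 299*f (A(f, k) = 3 + (299*f + (k*(-83))*k) = 3 + (299*f + (-83*k)*k) = 3 + (299*f - 83*k²) = 3 + (-83*k² + 299*f) = 3 - 83*k² + 299*f)
1/((-255 + 366)² + A(I, -874)) = 1/((-255 + 366)² + (3 - 83*(-874)² + 299*(581/5))) = 1/(111² + (3 - 83*763876 + 173719/5)) = 1/(12321 + (3 - 63401708 + 173719/5)) = 1/(12321 - 316834806/5) = 1/(-316773201/5) = -5/316773201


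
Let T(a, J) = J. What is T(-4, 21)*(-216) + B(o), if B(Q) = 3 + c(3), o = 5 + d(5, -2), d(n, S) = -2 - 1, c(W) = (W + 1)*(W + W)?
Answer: -4509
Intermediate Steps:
c(W) = 2*W*(1 + W) (c(W) = (1 + W)*(2*W) = 2*W*(1 + W))
d(n, S) = -3
o = 2 (o = 5 - 3 = 2)
B(Q) = 27 (B(Q) = 3 + 2*3*(1 + 3) = 3 + 2*3*4 = 3 + 24 = 27)
T(-4, 21)*(-216) + B(o) = 21*(-216) + 27 = -4536 + 27 = -4509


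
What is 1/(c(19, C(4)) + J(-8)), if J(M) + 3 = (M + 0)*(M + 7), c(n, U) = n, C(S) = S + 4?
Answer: 1/24 ≈ 0.041667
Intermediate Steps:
C(S) = 4 + S
J(M) = -3 + M*(7 + M) (J(M) = -3 + (M + 0)*(M + 7) = -3 + M*(7 + M))
1/(c(19, C(4)) + J(-8)) = 1/(19 + (-3 + (-8)**2 + 7*(-8))) = 1/(19 + (-3 + 64 - 56)) = 1/(19 + 5) = 1/24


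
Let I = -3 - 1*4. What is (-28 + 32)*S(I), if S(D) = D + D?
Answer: -56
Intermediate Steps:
I = -7 (I = -3 - 4 = -7)
S(D) = 2*D
(-28 + 32)*S(I) = (-28 + 32)*(2*(-7)) = 4*(-14) = -56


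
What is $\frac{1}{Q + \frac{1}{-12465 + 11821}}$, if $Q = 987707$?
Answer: $\frac{644}{636083307} \approx 1.0124 \cdot 10^{-6}$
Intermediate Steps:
$\frac{1}{Q + \frac{1}{-12465 + 11821}} = \frac{1}{987707 + \frac{1}{-12465 + 11821}} = \frac{1}{987707 + \frac{1}{-644}} = \frac{1}{987707 - \frac{1}{644}} = \frac{1}{\frac{636083307}{644}} = \frac{644}{636083307}$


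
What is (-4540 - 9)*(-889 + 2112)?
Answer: -5563427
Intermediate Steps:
(-4540 - 9)*(-889 + 2112) = -4549*1223 = -5563427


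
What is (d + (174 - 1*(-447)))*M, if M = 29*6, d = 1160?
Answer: 309894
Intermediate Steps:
M = 174
(d + (174 - 1*(-447)))*M = (1160 + (174 - 1*(-447)))*174 = (1160 + (174 + 447))*174 = (1160 + 621)*174 = 1781*174 = 309894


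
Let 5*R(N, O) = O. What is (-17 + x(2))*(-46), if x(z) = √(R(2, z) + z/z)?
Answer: 782 - 46*√35/5 ≈ 727.57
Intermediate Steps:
R(N, O) = O/5
x(z) = √(1 + z/5) (x(z) = √(z/5 + z/z) = √(z/5 + 1) = √(1 + z/5))
(-17 + x(2))*(-46) = (-17 + √(25 + 5*2)/5)*(-46) = (-17 + √(25 + 10)/5)*(-46) = (-17 + √35/5)*(-46) = 782 - 46*√35/5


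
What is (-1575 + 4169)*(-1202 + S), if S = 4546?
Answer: 8674336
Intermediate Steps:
(-1575 + 4169)*(-1202 + S) = (-1575 + 4169)*(-1202 + 4546) = 2594*3344 = 8674336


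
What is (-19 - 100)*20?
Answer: -2380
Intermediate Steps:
(-19 - 100)*20 = -119*20 = -2380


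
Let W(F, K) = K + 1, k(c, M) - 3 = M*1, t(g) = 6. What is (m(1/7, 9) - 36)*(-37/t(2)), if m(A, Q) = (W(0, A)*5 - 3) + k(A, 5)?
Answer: 2183/14 ≈ 155.93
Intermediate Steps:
k(c, M) = 3 + M (k(c, M) = 3 + M*1 = 3 + M)
W(F, K) = 1 + K
m(A, Q) = 10 + 5*A (m(A, Q) = ((1 + A)*5 - 3) + (3 + 5) = ((5 + 5*A) - 3) + 8 = (2 + 5*A) + 8 = 10 + 5*A)
(m(1/7, 9) - 36)*(-37/t(2)) = ((10 + 5/7) - 36)*(-37/6) = (75/7 - 36)*(-37/6) = -177/7*(-37/6) = 2183/14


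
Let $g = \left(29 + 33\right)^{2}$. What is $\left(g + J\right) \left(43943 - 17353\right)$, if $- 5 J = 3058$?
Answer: $85949516$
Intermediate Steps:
$J = - \frac{3058}{5}$ ($J = \left(- \frac{1}{5}\right) 3058 = - \frac{3058}{5} \approx -611.6$)
$g = 3844$ ($g = 62^{2} = 3844$)
$\left(g + J\right) \left(43943 - 17353\right) = \left(3844 - \frac{3058}{5}\right) \left(43943 - 17353\right) = \frac{16162}{5} \cdot 26590 = 85949516$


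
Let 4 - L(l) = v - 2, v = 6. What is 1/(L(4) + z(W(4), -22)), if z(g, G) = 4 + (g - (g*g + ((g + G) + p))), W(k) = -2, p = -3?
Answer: 1/25 ≈ 0.040000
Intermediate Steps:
z(g, G) = 7 - G - g**2 (z(g, G) = 4 + (g - (g*g + ((g + G) - 3))) = 4 + (g - (g**2 + ((G + g) - 3))) = 4 + (g - (g**2 + (-3 + G + g))) = 4 + (g - (-3 + G + g + g**2)) = 4 + (g + (3 - G - g - g**2)) = 4 + (3 - G - g**2) = 7 - G - g**2)
L(l) = 0 (L(l) = 4 - (6 - 2) = 4 - 1*4 = 4 - 4 = 0)
1/(L(4) + z(W(4), -22)) = 1/(0 + (7 - 1*(-22) - 1*(-2)**2)) = 1/(0 + (7 + 22 - 1*4)) = 1/(0 + (7 + 22 - 4)) = 1/(0 + 25) = 1/25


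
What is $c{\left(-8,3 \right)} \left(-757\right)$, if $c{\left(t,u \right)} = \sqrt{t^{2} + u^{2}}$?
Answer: $- 757 \sqrt{73} \approx -6467.8$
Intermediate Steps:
$c{\left(-8,3 \right)} \left(-757\right) = \sqrt{\left(-8\right)^{2} + 3^{2}} \left(-757\right) = \sqrt{64 + 9} \left(-757\right) = \sqrt{73} \left(-757\right) = - 757 \sqrt{73}$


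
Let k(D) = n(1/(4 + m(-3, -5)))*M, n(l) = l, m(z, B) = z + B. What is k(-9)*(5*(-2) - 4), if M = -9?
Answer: -63/2 ≈ -31.500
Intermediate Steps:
m(z, B) = B + z
k(D) = 9/4 (k(D) = -9/(4 + (-5 - 3)) = -9/(4 - 8) = -9/(-4) = -¼*(-9) = 9/4)
k(-9)*(5*(-2) - 4) = 9*(5*(-2) - 4)/4 = 9*(-10 - 4)/4 = (9/4)*(-14) = -63/2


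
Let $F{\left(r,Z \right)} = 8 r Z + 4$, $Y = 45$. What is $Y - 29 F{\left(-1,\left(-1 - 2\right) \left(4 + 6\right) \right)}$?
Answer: $-7031$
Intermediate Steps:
$F{\left(r,Z \right)} = 4 + 8 Z r$ ($F{\left(r,Z \right)} = 8 Z r + 4 = 4 + 8 Z r$)
$Y - 29 F{\left(-1,\left(-1 - 2\right) \left(4 + 6\right) \right)} = 45 - 29 \left(4 + 8 \left(-1 - 2\right) \left(4 + 6\right) \left(-1\right)\right) = 45 - 29 \left(4 + 8 \left(\left(-3\right) 10\right) \left(-1\right)\right) = 45 - 29 \left(4 + 8 \left(-30\right) \left(-1\right)\right) = 45 - 29 \left(4 + 240\right) = 45 - 7076 = -7031$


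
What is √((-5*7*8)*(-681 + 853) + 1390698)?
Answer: √1342538 ≈ 1158.7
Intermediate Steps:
√((-5*7*8)*(-681 + 853) + 1390698) = √(-35*8*172 + 1390698) = √(-280*172 + 1390698) = √(-48160 + 1390698) = √1342538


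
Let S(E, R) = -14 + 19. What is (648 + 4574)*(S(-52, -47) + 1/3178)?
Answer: 5927343/227 ≈ 26112.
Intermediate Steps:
S(E, R) = 5
(648 + 4574)*(S(-52, -47) + 1/3178) = (648 + 4574)*(5 + 1/3178) = 5222*(5 + 1/3178) = 5222*(15891/3178) = 5927343/227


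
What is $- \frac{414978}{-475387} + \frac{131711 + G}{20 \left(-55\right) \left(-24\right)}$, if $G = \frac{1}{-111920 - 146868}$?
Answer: $\frac{576933469191513}{98419560764800} \approx 5.862$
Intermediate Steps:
$G = - \frac{1}{258788}$ ($G = \frac{1}{-258788} = - \frac{1}{258788} \approx -3.8642 \cdot 10^{-6}$)
$- \frac{414978}{-475387} + \frac{131711 + G}{20 \left(-55\right) \left(-24\right)} = - \frac{414978}{-475387} + \frac{131711 - \frac{1}{258788}}{20 \left(-55\right) \left(-24\right)} = \left(-414978\right) \left(- \frac{1}{475387}\right) + \frac{34085226267}{258788 \left(\left(-1100\right) \left(-24\right)\right)} = \frac{414978}{475387} + \frac{34085226267}{258788 \cdot 26400} = \frac{414978}{475387} + \frac{34085226267}{258788} \cdot \frac{1}{26400} = \frac{414978}{475387} + \frac{11361742089}{2277334400} = \frac{576933469191513}{98419560764800}$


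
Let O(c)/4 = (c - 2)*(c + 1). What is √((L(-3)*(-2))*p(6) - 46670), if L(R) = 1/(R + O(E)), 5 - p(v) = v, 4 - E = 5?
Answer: 2*I*√105009/3 ≈ 216.03*I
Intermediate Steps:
E = -1 (E = 4 - 1*5 = 4 - 5 = -1)
O(c) = 4*(1 + c)*(-2 + c) (O(c) = 4*((c - 2)*(c + 1)) = 4*((-2 + c)*(1 + c)) = 4*((1 + c)*(-2 + c)) = 4*(1 + c)*(-2 + c))
p(v) = 5 - v
L(R) = 1/R (L(R) = 1/(R + (-8 - 4*(-1) + 4*(-1)²)) = 1/(R + (-8 + 4 + 4*1)) = 1/(R + (-8 + 4 + 4)) = 1/(R + 0) = 1/R)
√((L(-3)*(-2))*p(6) - 46670) = √((-2/(-3))*(5 - 1*6) - 46670) = √((-⅓*(-2))*(5 - 6) - 46670) = √((⅔)*(-1) - 46670) = √(-⅔ - 46670) = √(-140012/3) = 2*I*√105009/3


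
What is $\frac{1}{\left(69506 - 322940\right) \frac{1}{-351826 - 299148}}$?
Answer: $\frac{325487}{126717} \approx 2.5686$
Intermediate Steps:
$\frac{1}{\left(69506 - 322940\right) \frac{1}{-351826 - 299148}} = \frac{1}{\left(-253434\right) \frac{1}{-650974}} = \frac{1}{\left(-253434\right) \left(- \frac{1}{650974}\right)} = \frac{1}{\frac{126717}{325487}} = \frac{325487}{126717}$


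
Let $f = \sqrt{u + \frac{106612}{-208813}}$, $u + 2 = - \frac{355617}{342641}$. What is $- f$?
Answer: $- \frac{7 i \sqrt{3063718341179047383}}{6504354103} \approx - 1.8837 i$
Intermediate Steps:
$u = - \frac{1040899}{342641}$ ($u = -2 - \frac{355617}{342641} = - \frac{1040899}{342641} \approx -3.0379$)
$f = \frac{7 i \sqrt{3063718341179047383}}{6504354103}$ ($f = \sqrt{- \frac{1040899}{342641} + \frac{106612}{-208813}} = \sqrt{- \frac{1040899}{342641} + 106612 \left(- \frac{1}{208813}\right)} = \sqrt{- \frac{1040899}{342641} - \frac{9692}{18983}} = \sqrt{- \frac{23080262289}{6504354103}} = \frac{7 i \sqrt{3063718341179047383}}{6504354103} \approx 1.8837 i$)
$- f = - \frac{7 i \sqrt{3063718341179047383}}{6504354103}$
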